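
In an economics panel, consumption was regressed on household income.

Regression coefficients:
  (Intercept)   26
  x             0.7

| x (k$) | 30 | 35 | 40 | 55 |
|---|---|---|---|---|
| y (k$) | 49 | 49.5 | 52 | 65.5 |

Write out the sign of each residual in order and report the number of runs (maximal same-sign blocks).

3 runs

x=30: ŷ = 26 + 0.7·30 = 47; e = 49 − 47 = 2
x=35: ŷ = 26 + 0.7·35 = 50.5; e = 49.5 − 50.5 = -1
x=40: ŷ = 26 + 0.7·40 = 54; e = 52 − 54 = -2
x=55: ŷ = 26 + 0.7·55 = 64.5; e = 65.5 − 64.5 = 1
Signs: + − − +
Runs: +×1, −×2, +×1 → 3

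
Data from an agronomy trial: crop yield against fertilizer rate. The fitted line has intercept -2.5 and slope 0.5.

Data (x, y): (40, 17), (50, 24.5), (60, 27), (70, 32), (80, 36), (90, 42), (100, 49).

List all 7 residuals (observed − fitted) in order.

-0.5, 2, -0.5, -0.5, -1.5, -0.5, 1.5

x=40: ŷ = -2.5 + 0.5·40 = 17.5; r = 17 − 17.5 = -0.5
x=50: ŷ = -2.5 + 0.5·50 = 22.5; r = 24.5 − 22.5 = 2
x=60: ŷ = -2.5 + 0.5·60 = 27.5; r = 27 − 27.5 = -0.5
x=70: ŷ = -2.5 + 0.5·70 = 32.5; r = 32 − 32.5 = -0.5
x=80: ŷ = -2.5 + 0.5·80 = 37.5; r = 36 − 37.5 = -1.5
x=90: ŷ = -2.5 + 0.5·90 = 42.5; r = 42 − 42.5 = -0.5
x=100: ŷ = -2.5 + 0.5·100 = 47.5; r = 49 − 47.5 = 1.5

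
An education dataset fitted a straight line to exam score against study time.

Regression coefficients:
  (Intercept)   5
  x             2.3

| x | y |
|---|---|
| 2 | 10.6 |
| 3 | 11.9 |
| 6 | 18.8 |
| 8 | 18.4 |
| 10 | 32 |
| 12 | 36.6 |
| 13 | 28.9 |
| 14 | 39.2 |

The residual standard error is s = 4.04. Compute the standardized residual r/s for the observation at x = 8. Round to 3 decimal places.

-1.238

ŷ = 5 + 2.3·8 = 23.4
r = 18.4 − 23.4 = -5
r/s = -5 / 4.04 = -1.238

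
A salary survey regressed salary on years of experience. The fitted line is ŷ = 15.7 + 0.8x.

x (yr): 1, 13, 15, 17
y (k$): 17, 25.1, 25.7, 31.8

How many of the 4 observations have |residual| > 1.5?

x=1: ŷ = 15.7 + 0.8·1 = 16.5; r = 17 − 16.5 = 0.5
x=13: ŷ = 15.7 + 0.8·13 = 26.1; r = 25.1 − 26.1 = -1
x=15: ŷ = 15.7 + 0.8·15 = 27.7; r = 25.7 − 27.7 = -2
x=17: ŷ = 15.7 + 0.8·17 = 29.3; r = 31.8 − 29.3 = 2.5
|r| > 1.5: x=15 (|r|=2), x=17 (|r|=2.5) → 2

2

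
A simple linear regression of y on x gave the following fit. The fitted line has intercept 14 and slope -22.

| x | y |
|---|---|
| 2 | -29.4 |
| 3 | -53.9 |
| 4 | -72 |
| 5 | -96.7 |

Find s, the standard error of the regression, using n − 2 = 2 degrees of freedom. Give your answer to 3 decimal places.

x=2: ŷ = 14 − 22·2 = -30; e = -29.4 − (-30) = 0.6
x=3: ŷ = 14 − 22·3 = -52; e = -53.9 − (-52) = -1.9
x=4: ŷ = 14 − 22·4 = -74; e = -72 − (-74) = 2
x=5: ŷ = 14 − 22·5 = -96; e = -96.7 − (-96) = -0.7
SSE = 0.36 + 3.61 + 4 + 0.49 = 8.46
s = √(8.46/2) = √4.23 ≈ 2.057

s = 2.057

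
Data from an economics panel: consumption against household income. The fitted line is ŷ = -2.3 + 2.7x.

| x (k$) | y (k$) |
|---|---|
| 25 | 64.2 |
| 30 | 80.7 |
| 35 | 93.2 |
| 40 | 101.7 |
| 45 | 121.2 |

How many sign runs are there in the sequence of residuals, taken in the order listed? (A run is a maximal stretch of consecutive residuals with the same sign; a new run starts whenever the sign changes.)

4 runs

x=25: ŷ = -2.3 + 2.7·25 = 65.2; r = 64.2 − 65.2 = -1
x=30: ŷ = -2.3 + 2.7·30 = 78.7; r = 80.7 − 78.7 = 2
x=35: ŷ = -2.3 + 2.7·35 = 92.2; r = 93.2 − 92.2 = 1
x=40: ŷ = -2.3 + 2.7·40 = 105.7; r = 101.7 − 105.7 = -4
x=45: ŷ = -2.3 + 2.7·45 = 119.2; r = 121.2 − 119.2 = 2
Signs: − + + − +
Runs: −×1, +×2, −×1, +×1 → 4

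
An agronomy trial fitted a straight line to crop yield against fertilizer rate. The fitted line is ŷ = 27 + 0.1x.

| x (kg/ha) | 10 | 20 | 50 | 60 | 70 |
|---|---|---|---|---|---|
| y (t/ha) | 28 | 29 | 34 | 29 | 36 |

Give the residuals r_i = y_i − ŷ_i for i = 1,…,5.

x=10: ŷ = 27 + 0.1·10 = 28; r = 28 − 28 = 0
x=20: ŷ = 27 + 0.1·20 = 29; r = 29 − 29 = 0
x=50: ŷ = 27 + 0.1·50 = 32; r = 34 − 32 = 2
x=60: ŷ = 27 + 0.1·60 = 33; r = 29 − 33 = -4
x=70: ŷ = 27 + 0.1·70 = 34; r = 36 − 34 = 2

0, 0, 2, -4, 2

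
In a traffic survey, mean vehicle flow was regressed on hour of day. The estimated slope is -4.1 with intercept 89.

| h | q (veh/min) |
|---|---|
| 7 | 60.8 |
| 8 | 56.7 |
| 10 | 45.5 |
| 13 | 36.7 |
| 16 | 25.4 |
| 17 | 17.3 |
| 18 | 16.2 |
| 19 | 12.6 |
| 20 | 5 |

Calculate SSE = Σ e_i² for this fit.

SSE = 23

h=7: ŷ = 89 − 4.1·7 = 60.3; e = 60.8 − 60.3 = 0.5
h=8: ŷ = 89 − 4.1·8 = 56.2; e = 56.7 − 56.2 = 0.5
h=10: ŷ = 89 − 4.1·10 = 48; e = 45.5 − 48 = -2.5
h=13: ŷ = 89 − 4.1·13 = 35.7; e = 36.7 − 35.7 = 1
h=16: ŷ = 89 − 4.1·16 = 23.4; e = 25.4 − 23.4 = 2
h=17: ŷ = 89 − 4.1·17 = 19.3; e = 17.3 − 19.3 = -2
h=18: ŷ = 89 − 4.1·18 = 15.2; e = 16.2 − 15.2 = 1
h=19: ŷ = 89 − 4.1·19 = 11.1; e = 12.6 − 11.1 = 1.5
h=20: ŷ = 89 − 4.1·20 = 7; e = 5 − 7 = -2
SSE = 0.25 + 0.25 + 6.25 + 1 + 4 + 4 + 1 + 2.25 + 4 = 23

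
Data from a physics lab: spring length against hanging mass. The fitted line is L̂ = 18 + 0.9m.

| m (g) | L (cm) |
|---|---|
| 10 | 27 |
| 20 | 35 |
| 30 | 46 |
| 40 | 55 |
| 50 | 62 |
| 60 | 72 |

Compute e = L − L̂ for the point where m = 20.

L̂ = 18 + 0.9·20 = 36
e = 35 − 36 = -1

e = -1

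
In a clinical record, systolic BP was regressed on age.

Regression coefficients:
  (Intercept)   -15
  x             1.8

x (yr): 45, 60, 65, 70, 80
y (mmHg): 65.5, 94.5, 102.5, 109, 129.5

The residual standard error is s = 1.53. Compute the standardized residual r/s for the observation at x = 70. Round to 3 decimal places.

ŷ = -15 + 1.8·70 = 111
r = 109 − 111 = -2
r/s = -2 / 1.53 = -1.307

-1.307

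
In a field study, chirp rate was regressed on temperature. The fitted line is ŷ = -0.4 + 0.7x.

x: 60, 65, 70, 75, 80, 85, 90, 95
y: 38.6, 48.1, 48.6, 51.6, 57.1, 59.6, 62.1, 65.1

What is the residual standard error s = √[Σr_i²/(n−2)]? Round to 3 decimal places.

x=60: ŷ = -0.4 + 0.7·60 = 41.6; r = 38.6 − 41.6 = -3
x=65: ŷ = -0.4 + 0.7·65 = 45.1; r = 48.1 − 45.1 = 3
x=70: ŷ = -0.4 + 0.7·70 = 48.6; r = 48.6 − 48.6 = 0
x=75: ŷ = -0.4 + 0.7·75 = 52.1; r = 51.6 − 52.1 = -0.5
x=80: ŷ = -0.4 + 0.7·80 = 55.6; r = 57.1 − 55.6 = 1.5
x=85: ŷ = -0.4 + 0.7·85 = 59.1; r = 59.6 − 59.1 = 0.5
x=90: ŷ = -0.4 + 0.7·90 = 62.6; r = 62.1 − 62.6 = -0.5
x=95: ŷ = -0.4 + 0.7·95 = 66.1; r = 65.1 − 66.1 = -1
SSE = 9 + 9 + 0 + 0.25 + 2.25 + 0.25 + 0.25 + 1 = 22
s = √(22/6) = √3.66667 ≈ 1.915

s = 1.915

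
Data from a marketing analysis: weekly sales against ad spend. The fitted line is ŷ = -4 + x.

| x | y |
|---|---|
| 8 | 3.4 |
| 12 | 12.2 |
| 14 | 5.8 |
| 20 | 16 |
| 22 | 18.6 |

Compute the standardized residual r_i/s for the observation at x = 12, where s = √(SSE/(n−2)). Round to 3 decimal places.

1.212

x=8: ŷ = -4 + 8 = 4; r = 3.4 − 4 = -0.6
x=12: ŷ = -4 + 12 = 8; r = 12.2 − 8 = 4.2
x=14: ŷ = -4 + 14 = 10; r = 5.8 − 10 = -4.2
x=20: ŷ = -4 + 20 = 16; r = 16 − 16 = 0
x=22: ŷ = -4 + 22 = 18; r = 18.6 − 18 = 0.6
SSE = 0.36 + 17.64 + 17.64 + 0 + 0.36 = 36
s = √(36/3) = 3.4641
r/s = 4.2 / 3.4641 = 1.212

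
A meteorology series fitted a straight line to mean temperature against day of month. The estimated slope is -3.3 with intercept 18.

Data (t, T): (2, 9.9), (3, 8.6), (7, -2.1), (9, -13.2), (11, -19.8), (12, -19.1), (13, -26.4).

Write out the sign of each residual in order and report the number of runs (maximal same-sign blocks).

t=2: ŷ = 18 − 3.3·2 = 11.4; r = 9.9 − 11.4 = -1.5
t=3: ŷ = 18 − 3.3·3 = 8.1; r = 8.6 − 8.1 = 0.5
t=7: ŷ = 18 − 3.3·7 = -5.1; r = -2.1 − (-5.1) = 3
t=9: ŷ = 18 − 3.3·9 = -11.7; r = -13.2 − (-11.7) = -1.5
t=11: ŷ = 18 − 3.3·11 = -18.3; r = -19.8 − (-18.3) = -1.5
t=12: ŷ = 18 − 3.3·12 = -21.6; r = -19.1 − (-21.6) = 2.5
t=13: ŷ = 18 − 3.3·13 = -24.9; r = -26.4 − (-24.9) = -1.5
Signs: − + + − − + −
Runs: −×1, +×2, −×2, +×1, −×1 → 5

5 runs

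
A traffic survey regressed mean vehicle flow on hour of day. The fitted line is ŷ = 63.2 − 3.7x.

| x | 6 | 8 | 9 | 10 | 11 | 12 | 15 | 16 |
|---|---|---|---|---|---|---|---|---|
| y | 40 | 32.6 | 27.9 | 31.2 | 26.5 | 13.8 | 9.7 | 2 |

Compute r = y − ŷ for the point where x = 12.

ŷ = 63.2 − 3.7·12 = 18.8
r = 13.8 − 18.8 = -5

r = -5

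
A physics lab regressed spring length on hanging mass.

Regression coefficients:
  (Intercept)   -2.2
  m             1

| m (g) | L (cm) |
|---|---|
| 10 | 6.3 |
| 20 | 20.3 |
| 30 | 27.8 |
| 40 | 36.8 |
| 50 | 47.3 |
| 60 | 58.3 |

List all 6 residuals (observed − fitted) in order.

-1.5, 2.5, 0, -1, -0.5, 0.5

m=10: ŷ = -2.2 + 10 = 7.8; e = 6.3 − 7.8 = -1.5
m=20: ŷ = -2.2 + 20 = 17.8; e = 20.3 − 17.8 = 2.5
m=30: ŷ = -2.2 + 30 = 27.8; e = 27.8 − 27.8 = 0
m=40: ŷ = -2.2 + 40 = 37.8; e = 36.8 − 37.8 = -1
m=50: ŷ = -2.2 + 50 = 47.8; e = 47.3 − 47.8 = -0.5
m=60: ŷ = -2.2 + 60 = 57.8; e = 58.3 − 57.8 = 0.5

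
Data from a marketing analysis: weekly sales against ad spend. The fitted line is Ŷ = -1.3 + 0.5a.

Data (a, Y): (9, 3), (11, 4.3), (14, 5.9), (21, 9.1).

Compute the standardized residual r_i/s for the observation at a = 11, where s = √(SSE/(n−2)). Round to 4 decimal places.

a=9: Ŷ = -1.3 + 0.5·9 = 3.2; r = 3 − 3.2 = -0.2
a=11: Ŷ = -1.3 + 0.5·11 = 4.2; r = 4.3 − 4.2 = 0.1
a=14: Ŷ = -1.3 + 0.5·14 = 5.7; r = 5.9 − 5.7 = 0.2
a=21: Ŷ = -1.3 + 0.5·21 = 9.2; r = 9.1 − 9.2 = -0.1
SSE = 0.04 + 0.01 + 0.04 + 0.01 = 0.1
s = √(0.1/2) = 0.223607
r/s = 0.1 / 0.223607 = 0.4472

0.4472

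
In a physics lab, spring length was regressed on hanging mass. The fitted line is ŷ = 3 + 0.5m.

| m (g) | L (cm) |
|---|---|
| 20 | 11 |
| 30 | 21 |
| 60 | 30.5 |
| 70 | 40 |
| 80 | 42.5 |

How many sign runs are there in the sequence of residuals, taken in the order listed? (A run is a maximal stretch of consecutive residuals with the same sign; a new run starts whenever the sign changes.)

m=20: ŷ = 3 + 0.5·20 = 13; e = 11 − 13 = -2
m=30: ŷ = 3 + 0.5·30 = 18; e = 21 − 18 = 3
m=60: ŷ = 3 + 0.5·60 = 33; e = 30.5 − 33 = -2.5
m=70: ŷ = 3 + 0.5·70 = 38; e = 40 − 38 = 2
m=80: ŷ = 3 + 0.5·80 = 43; e = 42.5 − 43 = -0.5
Signs: − + − + −
Runs: −×1, +×1, −×1, +×1, −×1 → 5

5 runs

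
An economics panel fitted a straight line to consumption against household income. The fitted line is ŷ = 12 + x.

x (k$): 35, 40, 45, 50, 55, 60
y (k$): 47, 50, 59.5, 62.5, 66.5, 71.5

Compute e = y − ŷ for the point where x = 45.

ŷ = 12 + 45 = 57
e = 59.5 − 57 = 2.5

e = 2.5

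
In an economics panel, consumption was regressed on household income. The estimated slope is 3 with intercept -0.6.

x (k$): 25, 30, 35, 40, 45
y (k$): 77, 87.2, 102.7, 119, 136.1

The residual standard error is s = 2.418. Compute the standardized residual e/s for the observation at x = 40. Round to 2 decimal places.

-0.17

ŷ = -0.6 + 3·40 = 119.4
e = 119 − 119.4 = -0.4
e/s = -0.4 / 2.418 = -0.17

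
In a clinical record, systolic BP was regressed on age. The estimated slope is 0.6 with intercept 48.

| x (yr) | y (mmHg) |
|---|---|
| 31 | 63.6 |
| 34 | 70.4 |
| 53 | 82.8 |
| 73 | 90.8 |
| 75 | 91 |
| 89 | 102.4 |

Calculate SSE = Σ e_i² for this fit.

SSE = 28

x=31: ŷ = 48 + 0.6·31 = 66.6; e = 63.6 − 66.6 = -3
x=34: ŷ = 48 + 0.6·34 = 68.4; e = 70.4 − 68.4 = 2
x=53: ŷ = 48 + 0.6·53 = 79.8; e = 82.8 − 79.8 = 3
x=73: ŷ = 48 + 0.6·73 = 91.8; e = 90.8 − 91.8 = -1
x=75: ŷ = 48 + 0.6·75 = 93; e = 91 − 93 = -2
x=89: ŷ = 48 + 0.6·89 = 101.4; e = 102.4 − 101.4 = 1
SSE = 9 + 4 + 9 + 1 + 4 + 1 = 28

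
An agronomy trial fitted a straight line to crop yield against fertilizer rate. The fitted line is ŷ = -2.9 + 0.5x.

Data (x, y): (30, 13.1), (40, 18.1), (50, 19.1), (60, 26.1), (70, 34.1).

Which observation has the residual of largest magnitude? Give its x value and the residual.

x=30: ŷ = -2.9 + 0.5·30 = 12.1; e = 13.1 − 12.1 = 1
x=40: ŷ = -2.9 + 0.5·40 = 17.1; e = 18.1 − 17.1 = 1
x=50: ŷ = -2.9 + 0.5·50 = 22.1; e = 19.1 − 22.1 = -3
x=60: ŷ = -2.9 + 0.5·60 = 27.1; e = 26.1 − 27.1 = -1
x=70: ŷ = -2.9 + 0.5·70 = 32.1; e = 34.1 − 32.1 = 2
Largest |e| is 3 at x = 50, residual -3.

x = 50, e = -3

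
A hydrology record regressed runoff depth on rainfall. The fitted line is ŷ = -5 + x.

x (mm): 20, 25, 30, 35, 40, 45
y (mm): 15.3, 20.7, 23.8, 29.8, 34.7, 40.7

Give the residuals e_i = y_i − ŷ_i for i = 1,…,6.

x=20: ŷ = -5 + 20 = 15; e = 15.3 − 15 = 0.3
x=25: ŷ = -5 + 25 = 20; e = 20.7 − 20 = 0.7
x=30: ŷ = -5 + 30 = 25; e = 23.8 − 25 = -1.2
x=35: ŷ = -5 + 35 = 30; e = 29.8 − 30 = -0.2
x=40: ŷ = -5 + 40 = 35; e = 34.7 − 35 = -0.3
x=45: ŷ = -5 + 45 = 40; e = 40.7 − 40 = 0.7

0.3, 0.7, -1.2, -0.2, -0.3, 0.7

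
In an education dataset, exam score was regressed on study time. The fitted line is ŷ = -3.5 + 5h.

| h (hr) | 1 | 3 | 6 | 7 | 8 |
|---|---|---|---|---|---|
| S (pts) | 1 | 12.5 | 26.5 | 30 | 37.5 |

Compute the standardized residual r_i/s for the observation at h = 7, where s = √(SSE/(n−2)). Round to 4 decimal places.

-1.2247

h=1: ŷ = -3.5 + 5·1 = 1.5; r = 1 − 1.5 = -0.5
h=3: ŷ = -3.5 + 5·3 = 11.5; r = 12.5 − 11.5 = 1
h=6: ŷ = -3.5 + 5·6 = 26.5; r = 26.5 − 26.5 = 0
h=7: ŷ = -3.5 + 5·7 = 31.5; r = 30 − 31.5 = -1.5
h=8: ŷ = -3.5 + 5·8 = 36.5; r = 37.5 − 36.5 = 1
SSE = 0.25 + 1 + 0 + 2.25 + 1 = 4.5
s = √(4.5/3) = 1.22474
r/s = -1.5 / 1.22474 = -1.2247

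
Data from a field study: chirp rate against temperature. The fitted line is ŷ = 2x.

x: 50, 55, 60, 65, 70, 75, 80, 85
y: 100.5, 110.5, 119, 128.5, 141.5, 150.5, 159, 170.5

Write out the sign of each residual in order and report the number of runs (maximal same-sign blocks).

5 runs

x=50: ŷ = 2·50 = 100; r = 100.5 − 100 = 0.5
x=55: ŷ = 2·55 = 110; r = 110.5 − 110 = 0.5
x=60: ŷ = 2·60 = 120; r = 119 − 120 = -1
x=65: ŷ = 2·65 = 130; r = 128.5 − 130 = -1.5
x=70: ŷ = 2·70 = 140; r = 141.5 − 140 = 1.5
x=75: ŷ = 2·75 = 150; r = 150.5 − 150 = 0.5
x=80: ŷ = 2·80 = 160; r = 159 − 160 = -1
x=85: ŷ = 2·85 = 170; r = 170.5 − 170 = 0.5
Signs: + + − − + + − +
Runs: +×2, −×2, +×2, −×1, +×1 → 5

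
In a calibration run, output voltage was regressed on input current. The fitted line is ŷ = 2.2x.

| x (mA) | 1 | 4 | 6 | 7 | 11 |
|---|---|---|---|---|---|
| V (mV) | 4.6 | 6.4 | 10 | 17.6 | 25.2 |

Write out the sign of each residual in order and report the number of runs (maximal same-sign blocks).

3 runs

x=1: ŷ = 2.2·1 = 2.2; r = 4.6 − 2.2 = 2.4
x=4: ŷ = 2.2·4 = 8.8; r = 6.4 − 8.8 = -2.4
x=6: ŷ = 2.2·6 = 13.2; r = 10 − 13.2 = -3.2
x=7: ŷ = 2.2·7 = 15.4; r = 17.6 − 15.4 = 2.2
x=11: ŷ = 2.2·11 = 24.2; r = 25.2 − 24.2 = 1
Signs: + − − + +
Runs: +×1, −×2, +×2 → 3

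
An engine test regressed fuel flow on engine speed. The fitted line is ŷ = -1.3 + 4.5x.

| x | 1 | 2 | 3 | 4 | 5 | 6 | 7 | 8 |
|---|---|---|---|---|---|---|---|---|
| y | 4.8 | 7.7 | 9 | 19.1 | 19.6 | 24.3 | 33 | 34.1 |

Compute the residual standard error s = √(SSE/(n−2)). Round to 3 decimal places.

s = 2.283

x=1: ŷ = -1.3 + 4.5·1 = 3.2; r = 4.8 − 3.2 = 1.6
x=2: ŷ = -1.3 + 4.5·2 = 7.7; r = 7.7 − 7.7 = 0
x=3: ŷ = -1.3 + 4.5·3 = 12.2; r = 9 − 12.2 = -3.2
x=4: ŷ = -1.3 + 4.5·4 = 16.7; r = 19.1 − 16.7 = 2.4
x=5: ŷ = -1.3 + 4.5·5 = 21.2; r = 19.6 − 21.2 = -1.6
x=6: ŷ = -1.3 + 4.5·6 = 25.7; r = 24.3 − 25.7 = -1.4
x=7: ŷ = -1.3 + 4.5·7 = 30.2; r = 33 − 30.2 = 2.8
x=8: ŷ = -1.3 + 4.5·8 = 34.7; r = 34.1 − 34.7 = -0.6
SSE = 2.56 + 0 + 10.24 + 5.76 + 2.56 + 1.96 + 7.84 + 0.36 = 31.28
s = √(31.28/6) = √5.21333 ≈ 2.283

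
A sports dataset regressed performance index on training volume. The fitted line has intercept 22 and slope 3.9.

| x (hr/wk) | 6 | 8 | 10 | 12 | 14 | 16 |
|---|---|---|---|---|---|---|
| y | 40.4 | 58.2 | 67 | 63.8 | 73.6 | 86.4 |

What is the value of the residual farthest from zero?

x=6: ŷ = 22 + 3.9·6 = 45.4; r = 40.4 − 45.4 = -5
x=8: ŷ = 22 + 3.9·8 = 53.2; r = 58.2 − 53.2 = 5
x=10: ŷ = 22 + 3.9·10 = 61; r = 67 − 61 = 6
x=12: ŷ = 22 + 3.9·12 = 68.8; r = 63.8 − 68.8 = -5
x=14: ŷ = 22 + 3.9·14 = 76.6; r = 73.6 − 76.6 = -3
x=16: ŷ = 22 + 3.9·16 = 84.4; r = 86.4 − 84.4 = 2
Largest |r| is 6 at x = 10, residual 6.

r = 6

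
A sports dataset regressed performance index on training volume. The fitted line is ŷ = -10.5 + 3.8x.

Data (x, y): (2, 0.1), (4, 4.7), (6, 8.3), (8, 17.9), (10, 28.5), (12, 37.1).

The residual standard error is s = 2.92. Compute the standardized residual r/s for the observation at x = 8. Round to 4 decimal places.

-0.6849

ŷ = -10.5 + 3.8·8 = 19.9
r = 17.9 − 19.9 = -2
r/s = -2 / 2.92 = -0.6849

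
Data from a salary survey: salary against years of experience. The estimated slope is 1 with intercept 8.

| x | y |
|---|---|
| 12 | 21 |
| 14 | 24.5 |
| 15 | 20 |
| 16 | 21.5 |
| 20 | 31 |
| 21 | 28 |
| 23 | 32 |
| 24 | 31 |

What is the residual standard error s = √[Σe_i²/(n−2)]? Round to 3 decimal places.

x=12: ŷ = 8 + 12 = 20; e = 21 − 20 = 1
x=14: ŷ = 8 + 14 = 22; e = 24.5 − 22 = 2.5
x=15: ŷ = 8 + 15 = 23; e = 20 − 23 = -3
x=16: ŷ = 8 + 16 = 24; e = 21.5 − 24 = -2.5
x=20: ŷ = 8 + 20 = 28; e = 31 − 28 = 3
x=21: ŷ = 8 + 21 = 29; e = 28 − 29 = -1
x=23: ŷ = 8 + 23 = 31; e = 32 − 31 = 1
x=24: ŷ = 8 + 24 = 32; e = 31 − 32 = -1
SSE = 1 + 6.25 + 9 + 6.25 + 9 + 1 + 1 + 1 = 34.5
s = √(34.5/6) = √5.75 ≈ 2.398

s = 2.398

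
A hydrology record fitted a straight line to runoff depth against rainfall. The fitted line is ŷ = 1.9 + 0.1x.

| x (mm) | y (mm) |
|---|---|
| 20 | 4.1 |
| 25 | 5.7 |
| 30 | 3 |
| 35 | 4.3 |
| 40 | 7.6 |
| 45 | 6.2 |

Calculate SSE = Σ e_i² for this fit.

x=20: ŷ = 1.9 + 0.1·20 = 3.9; e = 4.1 − 3.9 = 0.2
x=25: ŷ = 1.9 + 0.1·25 = 4.4; e = 5.7 − 4.4 = 1.3
x=30: ŷ = 1.9 + 0.1·30 = 4.9; e = 3 − 4.9 = -1.9
x=35: ŷ = 1.9 + 0.1·35 = 5.4; e = 4.3 − 5.4 = -1.1
x=40: ŷ = 1.9 + 0.1·40 = 5.9; e = 7.6 − 5.9 = 1.7
x=45: ŷ = 1.9 + 0.1·45 = 6.4; e = 6.2 − 6.4 = -0.2
SSE = 0.04 + 1.69 + 3.61 + 1.21 + 2.89 + 0.04 = 9.48

SSE = 9.48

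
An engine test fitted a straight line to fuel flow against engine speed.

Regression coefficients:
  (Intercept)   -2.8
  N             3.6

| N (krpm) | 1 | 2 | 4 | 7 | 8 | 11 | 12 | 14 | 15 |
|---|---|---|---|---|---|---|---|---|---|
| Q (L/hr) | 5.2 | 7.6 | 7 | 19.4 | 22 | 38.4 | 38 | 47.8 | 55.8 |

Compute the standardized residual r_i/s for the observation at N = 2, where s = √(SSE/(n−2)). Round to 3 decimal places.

N=1: Q̂ = -2.8 + 3.6·1 = 0.8; r = 5.2 − 0.8 = 4.4
N=2: Q̂ = -2.8 + 3.6·2 = 4.4; r = 7.6 − 4.4 = 3.2
N=4: Q̂ = -2.8 + 3.6·4 = 11.6; r = 7 − 11.6 = -4.6
N=7: Q̂ = -2.8 + 3.6·7 = 22.4; r = 19.4 − 22.4 = -3
N=8: Q̂ = -2.8 + 3.6·8 = 26; r = 22 − 26 = -4
N=11: Q̂ = -2.8 + 3.6·11 = 36.8; r = 38.4 − 36.8 = 1.6
N=12: Q̂ = -2.8 + 3.6·12 = 40.4; r = 38 − 40.4 = -2.4
N=14: Q̂ = -2.8 + 3.6·14 = 47.6; r = 47.8 − 47.6 = 0.2
N=15: Q̂ = -2.8 + 3.6·15 = 51.2; r = 55.8 − 51.2 = 4.6
SSE = 19.36 + 10.24 + 21.16 + 9 + 16 + 2.56 + 5.76 + 0.04 + 21.16 = 105.28
s = √(105.28/7) = 3.87814
r/s = 3.2 / 3.87814 = 0.825

0.825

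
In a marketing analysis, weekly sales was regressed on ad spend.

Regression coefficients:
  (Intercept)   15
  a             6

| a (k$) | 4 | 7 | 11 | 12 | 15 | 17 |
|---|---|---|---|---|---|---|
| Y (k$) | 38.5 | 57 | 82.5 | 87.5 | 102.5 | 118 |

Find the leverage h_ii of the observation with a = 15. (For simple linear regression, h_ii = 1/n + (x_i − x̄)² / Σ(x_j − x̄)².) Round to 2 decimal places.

ā = (4 + 7 + 11 + 12 + 15 + 17)/6 = 11
Σ(a − ā)² = 49 + 16 + 0 + 1 + 16 + 36 = 118
h = 1/6 + (4)²/118 = 0.166667 + 0.135593 = 0.30

h = 0.30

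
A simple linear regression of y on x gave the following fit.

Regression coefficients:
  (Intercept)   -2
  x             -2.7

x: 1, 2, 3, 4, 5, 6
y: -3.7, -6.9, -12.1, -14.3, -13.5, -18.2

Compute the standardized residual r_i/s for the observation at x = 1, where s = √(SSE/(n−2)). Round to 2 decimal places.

x=1: ŷ = -2 − 2.7·1 = -4.7; r = -3.7 − (-4.7) = 1
x=2: ŷ = -2 − 2.7·2 = -7.4; r = -6.9 − (-7.4) = 0.5
x=3: ŷ = -2 − 2.7·3 = -10.1; r = -12.1 − (-10.1) = -2
x=4: ŷ = -2 − 2.7·4 = -12.8; r = -14.3 − (-12.8) = -1.5
x=5: ŷ = -2 − 2.7·5 = -15.5; r = -13.5 − (-15.5) = 2
x=6: ŷ = -2 − 2.7·6 = -18.2; r = -18.2 − (-18.2) = 0
SSE = 1 + 0.25 + 4 + 2.25 + 4 + 0 = 11.5
s = √(11.5/4) = 1.69558
r/s = 1 / 1.69558 = 0.59

0.59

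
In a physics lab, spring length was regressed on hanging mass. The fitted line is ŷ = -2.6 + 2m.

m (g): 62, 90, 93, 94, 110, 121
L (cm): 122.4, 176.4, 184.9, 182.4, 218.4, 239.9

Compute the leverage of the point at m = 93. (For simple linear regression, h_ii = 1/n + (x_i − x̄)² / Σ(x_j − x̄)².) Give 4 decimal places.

m̄ = (62 + 90 + 93 + 94 + 110 + 121)/6 = 95
Σ(m − m̄)² = 1089 + 25 + 4 + 1 + 225 + 676 = 2020
h = 1/6 + (-2)²/2020 = 0.166667 + 0.0019802 = 0.1686

h = 0.1686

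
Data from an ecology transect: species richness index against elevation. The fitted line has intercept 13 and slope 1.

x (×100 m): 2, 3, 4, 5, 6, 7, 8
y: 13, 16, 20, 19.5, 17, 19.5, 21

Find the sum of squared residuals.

SSE = 19.5

x=2: ŷ = 13 + 2 = 15; r = 13 − 15 = -2
x=3: ŷ = 13 + 3 = 16; r = 16 − 16 = 0
x=4: ŷ = 13 + 4 = 17; r = 20 − 17 = 3
x=5: ŷ = 13 + 5 = 18; r = 19.5 − 18 = 1.5
x=6: ŷ = 13 + 6 = 19; r = 17 − 19 = -2
x=7: ŷ = 13 + 7 = 20; r = 19.5 − 20 = -0.5
x=8: ŷ = 13 + 8 = 21; r = 21 − 21 = 0
SSE = 4 + 0 + 9 + 2.25 + 4 + 0.25 + 0 = 19.5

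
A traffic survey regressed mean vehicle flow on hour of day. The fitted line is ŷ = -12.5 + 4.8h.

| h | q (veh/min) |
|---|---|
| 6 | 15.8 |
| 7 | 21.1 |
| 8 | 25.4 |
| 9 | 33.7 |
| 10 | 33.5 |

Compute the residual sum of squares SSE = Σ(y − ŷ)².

h=6: ŷ = -12.5 + 4.8·6 = 16.3; r = 15.8 − 16.3 = -0.5
h=7: ŷ = -12.5 + 4.8·7 = 21.1; r = 21.1 − 21.1 = 0
h=8: ŷ = -12.5 + 4.8·8 = 25.9; r = 25.4 − 25.9 = -0.5
h=9: ŷ = -12.5 + 4.8·9 = 30.7; r = 33.7 − 30.7 = 3
h=10: ŷ = -12.5 + 4.8·10 = 35.5; r = 33.5 − 35.5 = -2
SSE = 0.25 + 0 + 0.25 + 9 + 4 = 13.5

SSE = 13.5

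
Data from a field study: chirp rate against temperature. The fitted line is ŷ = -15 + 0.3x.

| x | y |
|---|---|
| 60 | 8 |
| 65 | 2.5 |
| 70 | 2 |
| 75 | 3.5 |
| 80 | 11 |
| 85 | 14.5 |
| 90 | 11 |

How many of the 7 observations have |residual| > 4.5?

x=60: ŷ = -15 + 0.3·60 = 3; r = 8 − 3 = 5
x=65: ŷ = -15 + 0.3·65 = 4.5; r = 2.5 − 4.5 = -2
x=70: ŷ = -15 + 0.3·70 = 6; r = 2 − 6 = -4
x=75: ŷ = -15 + 0.3·75 = 7.5; r = 3.5 − 7.5 = -4
x=80: ŷ = -15 + 0.3·80 = 9; r = 11 − 9 = 2
x=85: ŷ = -15 + 0.3·85 = 10.5; r = 14.5 − 10.5 = 4
x=90: ŷ = -15 + 0.3·90 = 12; r = 11 − 12 = -1
|r| > 4.5: x=60 (|r|=5) → 1

1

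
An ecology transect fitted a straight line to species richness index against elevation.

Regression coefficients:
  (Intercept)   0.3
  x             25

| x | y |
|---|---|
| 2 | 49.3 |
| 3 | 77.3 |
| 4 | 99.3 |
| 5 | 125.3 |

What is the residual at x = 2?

e = -1

ŷ = 0.3 + 25·2 = 50.3
e = 49.3 − 50.3 = -1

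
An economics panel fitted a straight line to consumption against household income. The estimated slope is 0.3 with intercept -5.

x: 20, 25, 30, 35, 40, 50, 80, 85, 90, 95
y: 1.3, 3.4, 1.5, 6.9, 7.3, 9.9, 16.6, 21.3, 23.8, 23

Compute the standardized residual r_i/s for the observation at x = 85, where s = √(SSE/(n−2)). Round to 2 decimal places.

x=20: ŷ = -5 + 0.3·20 = 1; r = 1.3 − 1 = 0.3
x=25: ŷ = -5 + 0.3·25 = 2.5; r = 3.4 − 2.5 = 0.9
x=30: ŷ = -5 + 0.3·30 = 4; r = 1.5 − 4 = -2.5
x=35: ŷ = -5 + 0.3·35 = 5.5; r = 6.9 − 5.5 = 1.4
x=40: ŷ = -5 + 0.3·40 = 7; r = 7.3 − 7 = 0.3
x=50: ŷ = -5 + 0.3·50 = 10; r = 9.9 − 10 = -0.1
x=80: ŷ = -5 + 0.3·80 = 19; r = 16.6 − 19 = -2.4
x=85: ŷ = -5 + 0.3·85 = 20.5; r = 21.3 − 20.5 = 0.8
x=90: ŷ = -5 + 0.3·90 = 22; r = 23.8 − 22 = 1.8
x=95: ŷ = -5 + 0.3·95 = 23.5; r = 23 − 23.5 = -0.5
SSE = 0.09 + 0.81 + 6.25 + 1.96 + 0.09 + 0.01 + 5.76 + 0.64 + 3.24 + 0.25 = 19.1
s = √(19.1/8) = 1.54515
r/s = 0.8 / 1.54515 = 0.52

0.52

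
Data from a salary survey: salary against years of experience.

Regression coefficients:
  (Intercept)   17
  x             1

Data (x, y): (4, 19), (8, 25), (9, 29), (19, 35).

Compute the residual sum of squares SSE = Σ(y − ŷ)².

SSE = 14

x=4: ŷ = 17 + 4 = 21; r = 19 − 21 = -2
x=8: ŷ = 17 + 8 = 25; r = 25 − 25 = 0
x=9: ŷ = 17 + 9 = 26; r = 29 − 26 = 3
x=19: ŷ = 17 + 19 = 36; r = 35 − 36 = -1
SSE = 4 + 0 + 9 + 1 = 14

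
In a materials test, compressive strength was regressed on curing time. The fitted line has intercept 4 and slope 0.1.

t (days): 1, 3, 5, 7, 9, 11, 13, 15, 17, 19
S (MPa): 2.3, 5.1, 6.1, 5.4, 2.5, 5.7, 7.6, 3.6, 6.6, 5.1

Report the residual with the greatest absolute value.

t=1: ŷ = 4 + 0.1·1 = 4.1; r = 2.3 − 4.1 = -1.8
t=3: ŷ = 4 + 0.1·3 = 4.3; r = 5.1 − 4.3 = 0.8
t=5: ŷ = 4 + 0.1·5 = 4.5; r = 6.1 − 4.5 = 1.6
t=7: ŷ = 4 + 0.1·7 = 4.7; r = 5.4 − 4.7 = 0.7
t=9: ŷ = 4 + 0.1·9 = 4.9; r = 2.5 − 4.9 = -2.4
t=11: ŷ = 4 + 0.1·11 = 5.1; r = 5.7 − 5.1 = 0.6
t=13: ŷ = 4 + 0.1·13 = 5.3; r = 7.6 − 5.3 = 2.3
t=15: ŷ = 4 + 0.1·15 = 5.5; r = 3.6 − 5.5 = -1.9
t=17: ŷ = 4 + 0.1·17 = 5.7; r = 6.6 − 5.7 = 0.9
t=19: ŷ = 4 + 0.1·19 = 5.9; r = 5.1 − 5.9 = -0.8
Largest |r| is 2.4 at t = 9, residual -2.4.

r = -2.4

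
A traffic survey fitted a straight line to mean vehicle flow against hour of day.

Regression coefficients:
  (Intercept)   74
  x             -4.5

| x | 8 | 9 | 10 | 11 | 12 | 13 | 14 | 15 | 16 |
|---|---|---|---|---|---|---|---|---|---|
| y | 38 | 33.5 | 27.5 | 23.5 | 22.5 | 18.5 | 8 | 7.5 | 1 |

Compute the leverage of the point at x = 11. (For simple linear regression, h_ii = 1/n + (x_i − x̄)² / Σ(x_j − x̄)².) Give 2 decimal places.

x̄ = (8 + 9 + 10 + 11 + 12 + 13 + 14 + 15 + 16)/9 = 12
Σ(x − x̄)² = 16 + 9 + 4 + 1 + 0 + 1 + 4 + 9 + 16 = 60
h = 1/9 + (-1)²/60 = 0.111111 + 0.0166667 = 0.13

h = 0.13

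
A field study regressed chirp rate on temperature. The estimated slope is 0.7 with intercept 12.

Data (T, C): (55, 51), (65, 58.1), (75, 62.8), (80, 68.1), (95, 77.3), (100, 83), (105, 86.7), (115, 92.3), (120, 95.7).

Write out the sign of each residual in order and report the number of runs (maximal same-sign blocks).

T=55: ŷ = 12 + 0.7·55 = 50.5; e = 51 − 50.5 = 0.5
T=65: ŷ = 12 + 0.7·65 = 57.5; e = 58.1 − 57.5 = 0.6
T=75: ŷ = 12 + 0.7·75 = 64.5; e = 62.8 − 64.5 = -1.7
T=80: ŷ = 12 + 0.7·80 = 68; e = 68.1 − 68 = 0.1
T=95: ŷ = 12 + 0.7·95 = 78.5; e = 77.3 − 78.5 = -1.2
T=100: ŷ = 12 + 0.7·100 = 82; e = 83 − 82 = 1
T=105: ŷ = 12 + 0.7·105 = 85.5; e = 86.7 − 85.5 = 1.2
T=115: ŷ = 12 + 0.7·115 = 92.5; e = 92.3 − 92.5 = -0.2
T=120: ŷ = 12 + 0.7·120 = 96; e = 95.7 − 96 = -0.3
Signs: + + − + − + + − −
Runs: +×2, −×1, +×1, −×1, +×2, −×2 → 6

6 runs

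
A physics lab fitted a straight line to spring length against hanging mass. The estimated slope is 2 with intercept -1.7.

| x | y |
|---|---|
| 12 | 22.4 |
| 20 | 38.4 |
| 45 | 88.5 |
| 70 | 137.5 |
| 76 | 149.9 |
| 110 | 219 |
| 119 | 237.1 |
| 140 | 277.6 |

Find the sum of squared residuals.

x=12: ŷ = -1.7 + 2·12 = 22.3; r = 22.4 − 22.3 = 0.1
x=20: ŷ = -1.7 + 2·20 = 38.3; r = 38.4 − 38.3 = 0.1
x=45: ŷ = -1.7 + 2·45 = 88.3; r = 88.5 − 88.3 = 0.2
x=70: ŷ = -1.7 + 2·70 = 138.3; r = 137.5 − 138.3 = -0.8
x=76: ŷ = -1.7 + 2·76 = 150.3; r = 149.9 − 150.3 = -0.4
x=110: ŷ = -1.7 + 2·110 = 218.3; r = 219 − 218.3 = 0.7
x=119: ŷ = -1.7 + 2·119 = 236.3; r = 237.1 − 236.3 = 0.8
x=140: ŷ = -1.7 + 2·140 = 278.3; r = 277.6 − 278.3 = -0.7
SSE = 0.01 + 0.01 + 0.04 + 0.64 + 0.16 + 0.49 + 0.64 + 0.49 = 2.48

SSE = 2.48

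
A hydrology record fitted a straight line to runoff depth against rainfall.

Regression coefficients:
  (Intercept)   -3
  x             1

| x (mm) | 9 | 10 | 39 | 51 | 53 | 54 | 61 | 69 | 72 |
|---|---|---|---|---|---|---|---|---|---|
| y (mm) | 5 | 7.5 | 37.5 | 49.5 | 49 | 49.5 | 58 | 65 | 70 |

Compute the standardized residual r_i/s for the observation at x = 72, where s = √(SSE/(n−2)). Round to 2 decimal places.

0.80

x=9: ŷ = -3 + 9 = 6; r = 5 − 6 = -1
x=10: ŷ = -3 + 10 = 7; r = 7.5 − 7 = 0.5
x=39: ŷ = -3 + 39 = 36; r = 37.5 − 36 = 1.5
x=51: ŷ = -3 + 51 = 48; r = 49.5 − 48 = 1.5
x=53: ŷ = -3 + 53 = 50; r = 49 − 50 = -1
x=54: ŷ = -3 + 54 = 51; r = 49.5 − 51 = -1.5
x=61: ŷ = -3 + 61 = 58; r = 58 − 58 = 0
x=69: ŷ = -3 + 69 = 66; r = 65 − 66 = -1
x=72: ŷ = -3 + 72 = 69; r = 70 − 69 = 1
SSE = 1 + 0.25 + 2.25 + 2.25 + 1 + 2.25 + 0 + 1 + 1 = 11
s = √(11/7) = 1.25357
r/s = 1 / 1.25357 = 0.80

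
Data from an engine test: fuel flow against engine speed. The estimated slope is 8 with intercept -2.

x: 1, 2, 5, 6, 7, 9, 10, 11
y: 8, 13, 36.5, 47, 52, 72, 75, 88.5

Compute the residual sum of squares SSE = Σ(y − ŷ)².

x=1: ŷ = -2 + 8·1 = 6; e = 8 − 6 = 2
x=2: ŷ = -2 + 8·2 = 14; e = 13 − 14 = -1
x=5: ŷ = -2 + 8·5 = 38; e = 36.5 − 38 = -1.5
x=6: ŷ = -2 + 8·6 = 46; e = 47 − 46 = 1
x=7: ŷ = -2 + 8·7 = 54; e = 52 − 54 = -2
x=9: ŷ = -2 + 8·9 = 70; e = 72 − 70 = 2
x=10: ŷ = -2 + 8·10 = 78; e = 75 − 78 = -3
x=11: ŷ = -2 + 8·11 = 86; e = 88.5 − 86 = 2.5
SSE = 4 + 1 + 2.25 + 1 + 4 + 4 + 9 + 6.25 = 31.5

SSE = 31.5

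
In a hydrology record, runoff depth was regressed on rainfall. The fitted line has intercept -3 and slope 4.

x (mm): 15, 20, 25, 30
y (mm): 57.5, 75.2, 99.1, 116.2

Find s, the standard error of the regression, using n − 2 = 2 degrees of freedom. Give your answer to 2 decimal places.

s = 2.07

x=15: ŷ = -3 + 4·15 = 57; e = 57.5 − 57 = 0.5
x=20: ŷ = -3 + 4·20 = 77; e = 75.2 − 77 = -1.8
x=25: ŷ = -3 + 4·25 = 97; e = 99.1 − 97 = 2.1
x=30: ŷ = -3 + 4·30 = 117; e = 116.2 − 117 = -0.8
SSE = 0.25 + 3.24 + 4.41 + 0.64 = 8.54
s = √(8.54/2) = √4.27 ≈ 2.07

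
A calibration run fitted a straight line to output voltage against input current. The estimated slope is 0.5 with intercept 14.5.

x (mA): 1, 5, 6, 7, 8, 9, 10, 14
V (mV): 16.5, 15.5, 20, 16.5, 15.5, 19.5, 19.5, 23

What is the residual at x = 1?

e = 1.5

V̂ = 14.5 + 0.5·1 = 15
e = 16.5 − 15 = 1.5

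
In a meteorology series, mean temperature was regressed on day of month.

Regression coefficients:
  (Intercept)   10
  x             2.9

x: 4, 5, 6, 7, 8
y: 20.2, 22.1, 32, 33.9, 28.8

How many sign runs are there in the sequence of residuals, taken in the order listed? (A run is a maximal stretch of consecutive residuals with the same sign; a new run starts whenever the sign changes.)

x=4: ŷ = 10 + 2.9·4 = 21.6; e = 20.2 − 21.6 = -1.4
x=5: ŷ = 10 + 2.9·5 = 24.5; e = 22.1 − 24.5 = -2.4
x=6: ŷ = 10 + 2.9·6 = 27.4; e = 32 − 27.4 = 4.6
x=7: ŷ = 10 + 2.9·7 = 30.3; e = 33.9 − 30.3 = 3.6
x=8: ŷ = 10 + 2.9·8 = 33.2; e = 28.8 − 33.2 = -4.4
Signs: − − + + −
Runs: −×2, +×2, −×1 → 3

3 runs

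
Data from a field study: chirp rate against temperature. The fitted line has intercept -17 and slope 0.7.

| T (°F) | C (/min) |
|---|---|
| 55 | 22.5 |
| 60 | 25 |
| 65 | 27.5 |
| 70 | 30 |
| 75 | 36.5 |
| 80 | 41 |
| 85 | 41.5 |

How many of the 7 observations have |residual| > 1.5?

2

T=55: Ĉ = -17 + 0.7·55 = 21.5; r = 22.5 − 21.5 = 1
T=60: Ĉ = -17 + 0.7·60 = 25; r = 25 − 25 = 0
T=65: Ĉ = -17 + 0.7·65 = 28.5; r = 27.5 − 28.5 = -1
T=70: Ĉ = -17 + 0.7·70 = 32; r = 30 − 32 = -2
T=75: Ĉ = -17 + 0.7·75 = 35.5; r = 36.5 − 35.5 = 1
T=80: Ĉ = -17 + 0.7·80 = 39; r = 41 − 39 = 2
T=85: Ĉ = -17 + 0.7·85 = 42.5; r = 41.5 − 42.5 = -1
|r| > 1.5: T=70 (|r|=2), T=80 (|r|=2) → 2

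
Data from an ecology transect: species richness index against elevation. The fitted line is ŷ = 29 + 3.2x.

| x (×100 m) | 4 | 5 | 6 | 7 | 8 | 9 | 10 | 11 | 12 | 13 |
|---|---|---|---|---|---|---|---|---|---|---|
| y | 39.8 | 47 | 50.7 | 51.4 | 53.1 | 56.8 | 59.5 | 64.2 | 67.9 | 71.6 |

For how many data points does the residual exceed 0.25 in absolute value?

x=4: ŷ = 29 + 3.2·4 = 41.8; e = 39.8 − 41.8 = -2
x=5: ŷ = 29 + 3.2·5 = 45; e = 47 − 45 = 2
x=6: ŷ = 29 + 3.2·6 = 48.2; e = 50.7 − 48.2 = 2.5
x=7: ŷ = 29 + 3.2·7 = 51.4; e = 51.4 − 51.4 = 0
x=8: ŷ = 29 + 3.2·8 = 54.6; e = 53.1 − 54.6 = -1.5
x=9: ŷ = 29 + 3.2·9 = 57.8; e = 56.8 − 57.8 = -1
x=10: ŷ = 29 + 3.2·10 = 61; e = 59.5 − 61 = -1.5
x=11: ŷ = 29 + 3.2·11 = 64.2; e = 64.2 − 64.2 = 0
x=12: ŷ = 29 + 3.2·12 = 67.4; e = 67.9 − 67.4 = 0.5
x=13: ŷ = 29 + 3.2·13 = 70.6; e = 71.6 − 70.6 = 1
|e| > 0.25: x=4 (|e|=2), x=5 (|e|=2), x=6 (|e|=2.5), x=8 (|e|=1.5), x=9 (|e|=1), x=10 (|e|=1.5), x=12 (|e|=0.5), x=13 (|e|=1) → 8

8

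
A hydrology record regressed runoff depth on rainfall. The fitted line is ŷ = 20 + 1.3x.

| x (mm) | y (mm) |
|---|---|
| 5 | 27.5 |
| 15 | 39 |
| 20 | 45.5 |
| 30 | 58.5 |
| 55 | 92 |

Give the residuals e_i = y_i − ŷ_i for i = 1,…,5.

1, -0.5, -0.5, -0.5, 0.5

x=5: ŷ = 20 + 1.3·5 = 26.5; e = 27.5 − 26.5 = 1
x=15: ŷ = 20 + 1.3·15 = 39.5; e = 39 − 39.5 = -0.5
x=20: ŷ = 20 + 1.3·20 = 46; e = 45.5 − 46 = -0.5
x=30: ŷ = 20 + 1.3·30 = 59; e = 58.5 − 59 = -0.5
x=55: ŷ = 20 + 1.3·55 = 91.5; e = 92 − 91.5 = 0.5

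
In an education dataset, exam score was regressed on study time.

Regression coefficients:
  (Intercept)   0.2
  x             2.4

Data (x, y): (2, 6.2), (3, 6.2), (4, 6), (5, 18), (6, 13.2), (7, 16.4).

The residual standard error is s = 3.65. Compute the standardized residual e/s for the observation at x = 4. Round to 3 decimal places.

-1.041

ŷ = 0.2 + 2.4·4 = 9.8
e = 6 − 9.8 = -3.8
e/s = -3.8 / 3.65 = -1.041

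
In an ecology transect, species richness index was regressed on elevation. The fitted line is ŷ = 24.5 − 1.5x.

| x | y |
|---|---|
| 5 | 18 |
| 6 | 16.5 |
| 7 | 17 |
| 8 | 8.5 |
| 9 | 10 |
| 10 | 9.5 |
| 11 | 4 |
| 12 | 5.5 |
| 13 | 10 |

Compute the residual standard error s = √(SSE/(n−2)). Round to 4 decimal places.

s = 3.1623

x=5: ŷ = 24.5 − 1.5·5 = 17; r = 18 − 17 = 1
x=6: ŷ = 24.5 − 1.5·6 = 15.5; r = 16.5 − 15.5 = 1
x=7: ŷ = 24.5 − 1.5·7 = 14; r = 17 − 14 = 3
x=8: ŷ = 24.5 − 1.5·8 = 12.5; r = 8.5 − 12.5 = -4
x=9: ŷ = 24.5 − 1.5·9 = 11; r = 10 − 11 = -1
x=10: ŷ = 24.5 − 1.5·10 = 9.5; r = 9.5 − 9.5 = 0
x=11: ŷ = 24.5 − 1.5·11 = 8; r = 4 − 8 = -4
x=12: ŷ = 24.5 − 1.5·12 = 6.5; r = 5.5 − 6.5 = -1
x=13: ŷ = 24.5 − 1.5·13 = 5; r = 10 − 5 = 5
SSE = 1 + 1 + 9 + 16 + 1 + 0 + 16 + 1 + 25 = 70
s = √(70/7) = √10 ≈ 3.1623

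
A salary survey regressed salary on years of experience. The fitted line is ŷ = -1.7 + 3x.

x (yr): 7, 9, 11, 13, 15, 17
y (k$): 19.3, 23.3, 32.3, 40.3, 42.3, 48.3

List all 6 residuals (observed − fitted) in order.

0, -2, 1, 3, -1, -1

x=7: ŷ = -1.7 + 3·7 = 19.3; r = 19.3 − 19.3 = 0
x=9: ŷ = -1.7 + 3·9 = 25.3; r = 23.3 − 25.3 = -2
x=11: ŷ = -1.7 + 3·11 = 31.3; r = 32.3 − 31.3 = 1
x=13: ŷ = -1.7 + 3·13 = 37.3; r = 40.3 − 37.3 = 3
x=15: ŷ = -1.7 + 3·15 = 43.3; r = 42.3 − 43.3 = -1
x=17: ŷ = -1.7 + 3·17 = 49.3; r = 48.3 − 49.3 = -1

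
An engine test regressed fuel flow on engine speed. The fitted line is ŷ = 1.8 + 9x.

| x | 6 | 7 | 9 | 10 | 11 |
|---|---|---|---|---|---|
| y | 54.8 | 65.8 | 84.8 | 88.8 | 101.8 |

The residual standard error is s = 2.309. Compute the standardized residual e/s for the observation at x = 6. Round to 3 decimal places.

ŷ = 1.8 + 9·6 = 55.8
e = 54.8 − 55.8 = -1
e/s = -1 / 2.309 = -0.433

-0.433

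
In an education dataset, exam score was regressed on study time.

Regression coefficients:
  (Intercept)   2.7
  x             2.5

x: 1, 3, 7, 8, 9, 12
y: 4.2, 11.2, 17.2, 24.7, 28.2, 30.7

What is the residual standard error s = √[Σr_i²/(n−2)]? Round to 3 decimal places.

x=1: ŷ = 2.7 + 2.5·1 = 5.2; r = 4.2 − 5.2 = -1
x=3: ŷ = 2.7 + 2.5·3 = 10.2; r = 11.2 − 10.2 = 1
x=7: ŷ = 2.7 + 2.5·7 = 20.2; r = 17.2 − 20.2 = -3
x=8: ŷ = 2.7 + 2.5·8 = 22.7; r = 24.7 − 22.7 = 2
x=9: ŷ = 2.7 + 2.5·9 = 25.2; r = 28.2 − 25.2 = 3
x=12: ŷ = 2.7 + 2.5·12 = 32.7; r = 30.7 − 32.7 = -2
SSE = 1 + 1 + 9 + 4 + 9 + 4 = 28
s = √(28/4) = √7 ≈ 2.646

s = 2.646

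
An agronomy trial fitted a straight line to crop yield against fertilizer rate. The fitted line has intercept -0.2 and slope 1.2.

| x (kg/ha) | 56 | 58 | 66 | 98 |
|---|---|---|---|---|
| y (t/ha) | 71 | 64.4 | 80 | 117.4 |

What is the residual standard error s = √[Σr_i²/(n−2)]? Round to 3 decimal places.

s = 4.583

x=56: ŷ = -0.2 + 1.2·56 = 67; r = 71 − 67 = 4
x=58: ŷ = -0.2 + 1.2·58 = 69.4; r = 64.4 − 69.4 = -5
x=66: ŷ = -0.2 + 1.2·66 = 79; r = 80 − 79 = 1
x=98: ŷ = -0.2 + 1.2·98 = 117.4; r = 117.4 − 117.4 = 0
SSE = 16 + 25 + 1 + 0 = 42
s = √(42/2) = √21 ≈ 4.583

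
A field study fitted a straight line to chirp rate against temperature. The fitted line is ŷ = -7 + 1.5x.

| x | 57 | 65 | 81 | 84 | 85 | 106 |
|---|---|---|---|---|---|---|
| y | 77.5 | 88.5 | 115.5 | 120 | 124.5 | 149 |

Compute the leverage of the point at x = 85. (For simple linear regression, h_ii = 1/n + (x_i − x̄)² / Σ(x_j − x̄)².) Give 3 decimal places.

x̄ = (57 + 65 + 81 + 84 + 85 + 106)/6 = 79.6667
Σ(x − x̄)² = 513.778 + 215.111 + 1.77778 + 18.7778 + 28.4444 + 693.444 = 1471.33
h = 1/6 + (5.33333)²/1471.33 = 0.166667 + 0.0193324 = 0.186

h = 0.186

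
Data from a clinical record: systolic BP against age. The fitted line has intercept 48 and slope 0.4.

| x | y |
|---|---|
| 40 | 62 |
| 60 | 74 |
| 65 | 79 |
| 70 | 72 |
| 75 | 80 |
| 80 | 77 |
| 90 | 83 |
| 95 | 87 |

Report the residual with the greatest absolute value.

x=40: ŷ = 48 + 0.4·40 = 64; r = 62 − 64 = -2
x=60: ŷ = 48 + 0.4·60 = 72; r = 74 − 72 = 2
x=65: ŷ = 48 + 0.4·65 = 74; r = 79 − 74 = 5
x=70: ŷ = 48 + 0.4·70 = 76; r = 72 − 76 = -4
x=75: ŷ = 48 + 0.4·75 = 78; r = 80 − 78 = 2
x=80: ŷ = 48 + 0.4·80 = 80; r = 77 − 80 = -3
x=90: ŷ = 48 + 0.4·90 = 84; r = 83 − 84 = -1
x=95: ŷ = 48 + 0.4·95 = 86; r = 87 − 86 = 1
Largest |r| is 5 at x = 65, residual 5.

r = 5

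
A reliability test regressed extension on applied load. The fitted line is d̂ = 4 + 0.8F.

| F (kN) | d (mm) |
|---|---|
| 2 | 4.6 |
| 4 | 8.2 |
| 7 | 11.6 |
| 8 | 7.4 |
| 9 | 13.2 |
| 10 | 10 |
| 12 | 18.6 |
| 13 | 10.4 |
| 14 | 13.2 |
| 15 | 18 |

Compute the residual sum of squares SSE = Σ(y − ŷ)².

F=2: d̂ = 4 + 0.8·2 = 5.6; e = 4.6 − 5.6 = -1
F=4: d̂ = 4 + 0.8·4 = 7.2; e = 8.2 − 7.2 = 1
F=7: d̂ = 4 + 0.8·7 = 9.6; e = 11.6 − 9.6 = 2
F=8: d̂ = 4 + 0.8·8 = 10.4; e = 7.4 − 10.4 = -3
F=9: d̂ = 4 + 0.8·9 = 11.2; e = 13.2 − 11.2 = 2
F=10: d̂ = 4 + 0.8·10 = 12; e = 10 − 12 = -2
F=12: d̂ = 4 + 0.8·12 = 13.6; e = 18.6 − 13.6 = 5
F=13: d̂ = 4 + 0.8·13 = 14.4; e = 10.4 − 14.4 = -4
F=14: d̂ = 4 + 0.8·14 = 15.2; e = 13.2 − 15.2 = -2
F=15: d̂ = 4 + 0.8·15 = 16; e = 18 − 16 = 2
SSE = 1 + 1 + 4 + 9 + 4 + 4 + 25 + 16 + 4 + 4 = 72

SSE = 72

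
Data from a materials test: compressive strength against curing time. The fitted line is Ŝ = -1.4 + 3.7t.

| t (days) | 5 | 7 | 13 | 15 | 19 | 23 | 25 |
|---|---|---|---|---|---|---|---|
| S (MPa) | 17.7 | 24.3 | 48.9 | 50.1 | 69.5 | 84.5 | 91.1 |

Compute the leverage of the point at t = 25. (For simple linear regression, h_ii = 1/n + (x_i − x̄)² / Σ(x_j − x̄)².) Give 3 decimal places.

h = 0.414

t̄ = (5 + 7 + 13 + 15 + 19 + 23 + 25)/7 = 15.2857
Σ(t − t̄)² = 105.796 + 68.6531 + 5.22449 + 0.0816327 + 13.7959 + 59.5102 + 94.3673 = 347.429
h = 1/7 + (9.71429)²/347.429 = 0.142857 + 0.271617 = 0.414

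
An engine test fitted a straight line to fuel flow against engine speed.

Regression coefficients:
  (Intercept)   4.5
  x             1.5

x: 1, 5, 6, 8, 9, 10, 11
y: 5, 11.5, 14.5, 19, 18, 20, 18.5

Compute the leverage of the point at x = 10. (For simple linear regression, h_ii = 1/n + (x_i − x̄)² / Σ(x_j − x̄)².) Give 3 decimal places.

h = 0.258

x̄ = (1 + 5 + 6 + 8 + 9 + 10 + 11)/7 = 7.14286
Σ(x − x̄)² = 37.7347 + 4.59184 + 1.30612 + 0.734694 + 3.44898 + 8.16327 + 14.8776 = 70.8571
h = 1/7 + (2.85714)²/70.8571 = 0.142857 + 0.115207 = 0.258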